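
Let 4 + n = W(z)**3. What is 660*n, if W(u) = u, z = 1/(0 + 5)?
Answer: -65868/25 ≈ -2634.7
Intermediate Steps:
z = 1/5 ≈ 0.20000
n = -499/125 (n = -4 + (1/5)**3 = -4 + 1/125 = -499/125 ≈ -3.9920)
660*n = 660*(-499/125) = -65868/25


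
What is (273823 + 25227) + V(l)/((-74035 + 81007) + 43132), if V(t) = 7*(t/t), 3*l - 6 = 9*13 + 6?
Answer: 14983601207/50104 ≈ 2.9905e+5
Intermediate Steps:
l = 43 (l = 2 + (9*13 + 6)/3 = 2 + (117 + 6)/3 = 2 + (⅓)*123 = 2 + 41 = 43)
V(t) = 7 (V(t) = 7*1 = 7)
(273823 + 25227) + V(l)/((-74035 + 81007) + 43132) = (273823 + 25227) + 7/((-74035 + 81007) + 43132) = 299050 + 7/(6972 + 43132) = 299050 + 7/50104 = 14983601207/50104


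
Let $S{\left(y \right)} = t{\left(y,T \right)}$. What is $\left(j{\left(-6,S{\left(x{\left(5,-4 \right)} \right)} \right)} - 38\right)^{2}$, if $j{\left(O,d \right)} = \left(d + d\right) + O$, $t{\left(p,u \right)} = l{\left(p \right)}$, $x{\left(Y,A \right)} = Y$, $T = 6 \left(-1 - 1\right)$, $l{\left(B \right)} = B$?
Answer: $1156$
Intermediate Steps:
$T = -12$ ($T = 6 \left(-2\right) = -12$)
$t{\left(p,u \right)} = p$
$S{\left(y \right)} = y$
$j{\left(O,d \right)} = O + 2 d$ ($j{\left(O,d \right)} = 2 d + O = O + 2 d$)
$\left(j{\left(-6,S{\left(x{\left(5,-4 \right)} \right)} \right)} - 38\right)^{2} = \left(\left(-6 + 2 \cdot 5\right) - 38\right)^{2} = \left(\left(-6 + 10\right) - 38\right)^{2} = \left(4 - 38\right)^{2} = \left(-34\right)^{2} = 1156$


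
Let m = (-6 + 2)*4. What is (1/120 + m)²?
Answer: 3682561/14400 ≈ 255.73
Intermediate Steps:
m = -16 (m = -4*4 = -16)
(1/120 + m)² = (1/120 - 16)² = (-1919/120)² = 3682561/14400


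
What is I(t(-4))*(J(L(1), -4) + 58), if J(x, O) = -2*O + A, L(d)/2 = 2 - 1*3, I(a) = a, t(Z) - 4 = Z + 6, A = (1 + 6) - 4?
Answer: 414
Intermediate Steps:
A = 3 (A = 7 - 4 = 3)
t(Z) = 10 + Z (t(Z) = 4 + (Z + 6) = 4 + (6 + Z) = 10 + Z)
L(d) = -2 (L(d) = 2*(2 - 1*3) = 2*(2 - 3) = 2*(-1) = -2)
J(x, O) = 3 - 2*O (J(x, O) = -2*O + 3 = 3 - 2*O)
I(t(-4))*(J(L(1), -4) + 58) = (10 - 4)*((3 - 2*(-4)) + 58) = 6*((3 + 8) + 58) = 6*(11 + 58) = 6*69 = 414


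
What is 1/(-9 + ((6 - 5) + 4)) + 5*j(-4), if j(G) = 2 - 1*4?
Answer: -41/4 ≈ -10.250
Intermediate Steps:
j(G) = -2 (j(G) = 2 - 4 = -2)
1/(-9 + ((6 - 5) + 4)) + 5*j(-4) = 1/(-9 + ((6 - 5) + 4)) + 5*(-2) = 1/(-9 + (1 + 4)) - 10 = 1/(-9 + 5) - 10 = 1/(-4) - 10 = -¼ - 10 = -41/4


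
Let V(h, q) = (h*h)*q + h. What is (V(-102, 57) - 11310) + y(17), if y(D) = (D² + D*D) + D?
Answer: 582211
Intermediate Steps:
y(D) = D + 2*D² (y(D) = (D² + D²) + D = 2*D² + D = D + 2*D²)
V(h, q) = h + q*h² (V(h, q) = h²*q + h = q*h² + h = h + q*h²)
(V(-102, 57) - 11310) + y(17) = (-102*(1 - 102*57) - 11310) + 17*(1 + 2*17) = (-102*(1 - 5814) - 11310) + 17*(1 + 34) = (-102*(-5813) - 11310) + 17*35 = (592926 - 11310) + 595 = 581616 + 595 = 582211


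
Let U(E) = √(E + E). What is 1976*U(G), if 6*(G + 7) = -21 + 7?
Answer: 3952*I*√42/3 ≈ 8537.3*I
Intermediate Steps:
G = -28/3 (G = -7 + (-21 + 7)/6 = -7 + (⅙)*(-14) = -7 - 7/3 = -28/3 ≈ -9.3333)
U(E) = √2*√E (U(E) = √(2*E) = √2*√E)
1976*U(G) = 1976*(√2*√(-28/3)) = 1976*(√2*(2*I*√21/3)) = 1976*(2*I*√42/3) = 3952*I*√42/3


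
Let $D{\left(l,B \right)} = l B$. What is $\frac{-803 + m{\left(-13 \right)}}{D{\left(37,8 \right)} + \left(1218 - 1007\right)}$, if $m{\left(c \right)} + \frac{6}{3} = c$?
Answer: $- \frac{818}{507} \approx -1.6134$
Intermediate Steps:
$m{\left(c \right)} = -2 + c$
$D{\left(l,B \right)} = B l$
$\frac{-803 + m{\left(-13 \right)}}{D{\left(37,8 \right)} + \left(1218 - 1007\right)} = \frac{-803 - 15}{8 \cdot 37 + \left(1218 - 1007\right)} = \frac{-803 - 15}{296 + 211} = - \frac{818}{507}$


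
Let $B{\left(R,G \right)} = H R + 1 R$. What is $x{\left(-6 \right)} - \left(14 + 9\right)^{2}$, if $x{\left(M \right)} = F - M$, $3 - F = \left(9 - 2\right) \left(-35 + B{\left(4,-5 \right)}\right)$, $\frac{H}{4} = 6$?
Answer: $-975$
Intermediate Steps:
$H = 24$ ($H = 4 \cdot 6 = 24$)
$B{\left(R,G \right)} = 25 R$ ($B{\left(R,G \right)} = 24 R + 1 R = 24 R + R = 25 R$)
$F = -452$ ($F = 3 - \left(9 - 2\right) \left(-35 + 25 \cdot 4\right) = 3 - 7 \left(-35 + 100\right) = 3 - 7 \cdot 65 = 3 - 455 = -452$)
$x{\left(M \right)} = -452 - M$
$x{\left(-6 \right)} - \left(14 + 9\right)^{2} = \left(-452 - -6\right) - \left(14 + 9\right)^{2} = \left(-452 + 6\right) - 23^{2} = -446 - 529 = -975$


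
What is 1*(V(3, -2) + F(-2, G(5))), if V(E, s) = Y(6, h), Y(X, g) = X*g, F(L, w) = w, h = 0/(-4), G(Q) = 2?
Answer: 2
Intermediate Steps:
h = 0 (h = 0*(-¼) = 0)
V(E, s) = 0 (V(E, s) = 6*0 = 0)
1*(V(3, -2) + F(-2, G(5))) = 1*(0 + 2) = 1*2 = 2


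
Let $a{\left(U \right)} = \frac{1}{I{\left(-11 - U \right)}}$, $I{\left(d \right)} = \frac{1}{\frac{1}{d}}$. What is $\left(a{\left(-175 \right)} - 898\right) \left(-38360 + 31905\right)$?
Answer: $\frac{950634305}{164} \approx 5.7966 \cdot 10^{6}$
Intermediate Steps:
$I{\left(d \right)} = d$
$a{\left(U \right)} = \frac{1}{-11 - U}$
$\left(a{\left(-175 \right)} - 898\right) \left(-38360 + 31905\right) = \left(- \frac{1}{11 - 175} - 898\right) \left(-38360 + 31905\right) = \left(- \frac{1}{-164} - 898\right) \left(-6455\right) = \left(\left(-1\right) \left(- \frac{1}{164}\right) - 898\right) \left(-6455\right) = \left(\frac{1}{164} - 898\right) \left(-6455\right) = \left(- \frac{147271}{164}\right) \left(-6455\right) = \frac{950634305}{164}$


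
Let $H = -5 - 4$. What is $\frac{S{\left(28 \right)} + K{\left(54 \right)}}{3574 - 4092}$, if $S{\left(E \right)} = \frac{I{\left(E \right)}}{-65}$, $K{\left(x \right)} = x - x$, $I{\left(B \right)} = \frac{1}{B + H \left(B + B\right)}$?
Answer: $- \frac{1}{16026920} \approx -6.2395 \cdot 10^{-8}$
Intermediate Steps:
$H = -9$
$I{\left(B \right)} = - \frac{1}{17 B}$ ($I{\left(B \right)} = \frac{1}{B - 9 \left(B + B\right)} = \frac{1}{B - 9 \cdot 2 B} = \frac{1}{B - 18 B} = \frac{1}{\left(-17\right) B} = - \frac{1}{17 B}$)
$K{\left(x \right)} = 0$
$S{\left(E \right)} = \frac{1}{1105 E}$ ($S{\left(E \right)} = \frac{\left(- \frac{1}{17}\right) \frac{1}{E}}{-65} = - \frac{1}{17 E} \left(- \frac{1}{65}\right) = \frac{1}{1105 E}$)
$\frac{S{\left(28 \right)} + K{\left(54 \right)}}{3574 - 4092} = \frac{\frac{1}{1105 \cdot 28} + 0}{3574 - 4092} = \frac{\frac{1}{1105} \cdot \frac{1}{28} + 0}{-518} = \left(\frac{1}{30940} + 0\right) \left(- \frac{1}{518}\right) = \frac{1}{30940} \left(- \frac{1}{518}\right) = - \frac{1}{16026920}$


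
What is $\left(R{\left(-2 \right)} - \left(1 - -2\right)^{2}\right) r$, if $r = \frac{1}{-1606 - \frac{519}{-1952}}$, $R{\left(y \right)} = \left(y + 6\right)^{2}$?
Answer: $- \frac{13664}{3134393} \approx -0.0043594$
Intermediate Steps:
$R{\left(y \right)} = \left(6 + y\right)^{2}$
$r = - \frac{1952}{3134393}$ ($r = \frac{1}{-1606 - - \frac{519}{1952}} = \frac{1}{-1606 + \frac{519}{1952}} = \frac{1}{- \frac{3134393}{1952}} = - \frac{1952}{3134393} \approx -0.00062277$)
$\left(R{\left(-2 \right)} - \left(1 - -2\right)^{2}\right) r = \left(\left(6 - 2\right)^{2} - \left(1 - -2\right)^{2}\right) \left(- \frac{1952}{3134393}\right) = \left(4^{2} - \left(1 + 2\right)^{2}\right) \left(- \frac{1952}{3134393}\right) = \left(16 - 3^{2}\right) \left(- \frac{1952}{3134393}\right) = \left(16 - 9\right) \left(- \frac{1952}{3134393}\right) = 7 \left(- \frac{1952}{3134393}\right) = - \frac{13664}{3134393}$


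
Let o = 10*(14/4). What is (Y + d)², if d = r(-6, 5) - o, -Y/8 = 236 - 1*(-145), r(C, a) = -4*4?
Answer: 9603801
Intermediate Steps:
r(C, a) = -16
o = 35 (o = 10*(14*(¼)) = 10*(7/2) = 35)
Y = -3048 (Y = -8*(236 - 1*(-145)) = -8*(236 + 145) = -8*381 = -3048)
d = -51 (d = -16 - 1*35 = -16 - 35 = -51)
(Y + d)² = (-3048 - 51)² = (-3099)² = 9603801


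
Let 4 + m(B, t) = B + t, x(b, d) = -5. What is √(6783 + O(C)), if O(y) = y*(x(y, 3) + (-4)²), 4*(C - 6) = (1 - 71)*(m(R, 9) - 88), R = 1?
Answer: √22634 ≈ 150.45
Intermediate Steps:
m(B, t) = -4 + B + t (m(B, t) = -4 + (B + t) = -4 + B + t)
C = 1441 (C = 6 + ((1 - 71)*((-4 + 1 + 9) - 88))/4 = 6 + (-70*(6 - 88))/4 = 6 + (-70*(-82))/4 = 6 + (¼)*5740 = 6 + 1435 = 1441)
O(y) = 11*y (O(y) = y*(-5 + (-4)²) = y*(-5 + 16) = y*11 = 11*y)
√(6783 + O(C)) = √(6783 + 11*1441) = √(6783 + 15851) = √22634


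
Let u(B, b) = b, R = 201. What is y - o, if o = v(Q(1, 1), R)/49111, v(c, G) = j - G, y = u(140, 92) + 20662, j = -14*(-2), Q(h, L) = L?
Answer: 1019249867/49111 ≈ 20754.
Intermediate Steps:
j = 28
y = 20754 (y = 92 + 20662 = 20754)
v(c, G) = 28 - G
o = -173/49111 (o = (28 - 1*201)/49111 = (28 - 201)*(1/49111) = -173*1/49111 = -173/49111 ≈ -0.0035226)
y - o = 20754 - 1*(-173/49111) = 20754 + 173/49111 = 1019249867/49111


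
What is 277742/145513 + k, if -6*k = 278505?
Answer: -13508143871/291026 ≈ -46416.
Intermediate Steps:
k = -92835/2 (k = -⅙*278505 = -92835/2 ≈ -46418.)
277742/145513 + k = 277742/145513 - 92835/2 = -13508143871/291026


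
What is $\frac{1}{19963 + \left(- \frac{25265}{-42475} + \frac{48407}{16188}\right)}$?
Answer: $\frac{137517060}{2745746084209} \approx 5.0084 \cdot 10^{-5}$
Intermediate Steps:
$\frac{1}{19963 + \left(- \frac{25265}{-42475} + \frac{48407}{16188}\right)} = \frac{1}{19963 + \left(\left(-25265\right) \left(- \frac{1}{42475}\right) + 48407 \cdot \frac{1}{16188}\right)} = \frac{1}{19963 + \left(\frac{5053}{8495} + \frac{48407}{16188}\right)} = \frac{1}{19963 + \frac{493015429}{137517060}} = \frac{1}{\frac{2745746084209}{137517060}} = \frac{137517060}{2745746084209}$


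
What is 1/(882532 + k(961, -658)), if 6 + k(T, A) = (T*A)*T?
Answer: -1/606794292 ≈ -1.6480e-9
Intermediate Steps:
k(T, A) = -6 + A*T² (k(T, A) = -6 + (T*A)*T = -6 + (A*T)*T = -6 + A*T²)
1/(882532 + k(961, -658)) = 1/(882532 + (-6 - 658*961²)) = 1/(882532 + (-6 - 658*923521)) = 1/(882532 + (-6 - 607676818)) = 1/(882532 - 607676824) = 1/(-606794292) = -1/606794292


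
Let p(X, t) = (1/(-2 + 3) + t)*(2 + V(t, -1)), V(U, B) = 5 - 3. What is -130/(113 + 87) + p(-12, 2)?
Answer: 227/20 ≈ 11.350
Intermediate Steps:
V(U, B) = 2
p(X, t) = 4 + 4*t (p(X, t) = (1/(-2 + 3) + t)*(2 + 2) = (1/1 + t)*4 = (1 + t)*4 = 4 + 4*t)
-130/(113 + 87) + p(-12, 2) = -130/(113 + 87) + (4 + 4*2) = -130/200 + (4 + 8) = (1/200)*(-130) + 12 = -13/20 + 12 = 227/20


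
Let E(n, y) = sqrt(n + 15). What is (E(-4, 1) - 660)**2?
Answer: (660 - sqrt(11))**2 ≈ 4.3123e+5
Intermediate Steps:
E(n, y) = sqrt(15 + n)
(E(-4, 1) - 660)**2 = (sqrt(15 - 4) - 660)**2 = (sqrt(11) - 660)**2 = (-660 + sqrt(11))**2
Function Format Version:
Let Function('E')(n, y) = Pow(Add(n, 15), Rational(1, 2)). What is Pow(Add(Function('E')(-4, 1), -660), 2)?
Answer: Pow(Add(660, Mul(-1, Pow(11, Rational(1, 2)))), 2) ≈ 4.3123e+5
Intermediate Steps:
Function('E')(n, y) = Pow(Add(15, n), Rational(1, 2))
Pow(Add(Function('E')(-4, 1), -660), 2) = Pow(Add(Pow(Add(15, -4), Rational(1, 2)), -660), 2) = Pow(Add(Pow(11, Rational(1, 2)), -660), 2) = Pow(Add(-660, Pow(11, Rational(1, 2))), 2)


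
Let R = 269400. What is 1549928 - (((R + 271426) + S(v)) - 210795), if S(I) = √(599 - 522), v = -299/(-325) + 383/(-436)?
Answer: 1219897 - √77 ≈ 1.2199e+6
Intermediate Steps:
v = 453/10900 (v = -299*(-1/325) + 383*(-1/436) = 23/25 - 383/436 = 453/10900 ≈ 0.041560)
S(I) = √77
1549928 - (((R + 271426) + S(v)) - 210795) = 1549928 - (((269400 + 271426) + √77) - 210795) = 1549928 - ((540826 + √77) - 210795) = 1549928 - (330031 + √77) = 1549928 + (-330031 - √77) = 1219897 - √77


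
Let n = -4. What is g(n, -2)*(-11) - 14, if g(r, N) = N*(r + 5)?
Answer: 8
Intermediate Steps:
g(r, N) = N*(5 + r)
g(n, -2)*(-11) - 14 = -2*(5 - 4)*(-11) - 14 = -2*1*(-11) - 14 = -2*(-11) - 14 = 22 - 14 = 8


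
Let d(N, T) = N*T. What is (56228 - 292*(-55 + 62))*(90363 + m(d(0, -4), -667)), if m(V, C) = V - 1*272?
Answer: 4881490744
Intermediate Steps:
m(V, C) = -272 + V (m(V, C) = V - 272 = -272 + V)
(56228 - 292*(-55 + 62))*(90363 + m(d(0, -4), -667)) = (56228 - 292*(-55 + 62))*(90363 + (-272 + 0*(-4))) = (56228 - 292*7)*(90363 + (-272 + 0)) = (56228 - 2044)*(90363 - 272) = 54184*90091 = 4881490744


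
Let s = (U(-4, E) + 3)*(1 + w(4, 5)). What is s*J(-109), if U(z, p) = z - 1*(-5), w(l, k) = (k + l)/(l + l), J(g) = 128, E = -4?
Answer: 1088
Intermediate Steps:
w(l, k) = (k + l)/(2*l) (w(l, k) = (k + l)/((2*l)) = (k + l)*(1/(2*l)) = (k + l)/(2*l))
U(z, p) = 5 + z (U(z, p) = z + 5 = 5 + z)
s = 17/2 (s = ((5 - 4) + 3)*(1 + (½)*(5 + 4)/4) = (1 + 3)*(1 + (½)*(¼)*9) = 4*(1 + 9/8) = 4*(17/8) = 17/2 ≈ 8.5000)
s*J(-109) = (17/2)*128 = 1088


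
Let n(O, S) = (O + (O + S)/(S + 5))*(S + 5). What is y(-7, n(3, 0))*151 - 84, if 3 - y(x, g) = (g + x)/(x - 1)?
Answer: 4613/8 ≈ 576.63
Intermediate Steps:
n(O, S) = (5 + S)*(O + (O + S)/(5 + S)) (n(O, S) = (O + (O + S)/(5 + S))*(5 + S) = (5 + S)*(O + (O + S)/(5 + S)))
y(x, g) = 3 - (g + x)/(-1 + x) (y(x, g) = 3 - (g + x)/(x - 1) = 3 - (g + x)/(-1 + x))
y(-7, n(3, 0))*151 - 84 = ((-3 - (0 + 6*3 + 3*0) + 2*(-7))/(-1 - 7))*151 - 84 = ((-3 - (0 + 18 + 0) - 14)/(-8))*151 - 84 = -(-3 - 1*18 - 14)/8*151 - 84 = -(-3 - 18 - 14)/8*151 - 84 = -1/8*(-35)*151 - 84 = (35/8)*151 - 84 = 5285/8 - 84 = 4613/8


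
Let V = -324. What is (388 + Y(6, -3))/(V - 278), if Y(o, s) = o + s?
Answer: -391/602 ≈ -0.64950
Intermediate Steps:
(388 + Y(6, -3))/(V - 278) = (388 + (6 - 3))/(-324 - 278) = (388 + 3)/(-602) = 391*(-1/602) = -391/602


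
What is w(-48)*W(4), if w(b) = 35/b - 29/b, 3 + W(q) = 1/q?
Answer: 11/32 ≈ 0.34375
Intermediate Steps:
W(q) = -3 + 1/q
w(b) = 6/b
w(-48)*W(4) = (6/(-48))*(-3 + 1/4) = (6*(-1/48))*(-3 + ¼) = -⅛*(-11/4) = 11/32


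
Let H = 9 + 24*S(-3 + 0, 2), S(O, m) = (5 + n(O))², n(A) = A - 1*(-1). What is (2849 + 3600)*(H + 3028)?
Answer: 20978597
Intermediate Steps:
n(A) = 1 + A (n(A) = A + 1 = 1 + A)
S(O, m) = (6 + O)² (S(O, m) = (5 + (1 + O))² = (6 + O)²)
H = 225 (H = 9 + 24*(6 + (-3 + 0))² = 9 + 24*(6 - 3)² = 9 + 24*3² = 9 + 24*9 = 9 + 216 = 225)
(2849 + 3600)*(H + 3028) = (2849 + 3600)*(225 + 3028) = 6449*3253 = 20978597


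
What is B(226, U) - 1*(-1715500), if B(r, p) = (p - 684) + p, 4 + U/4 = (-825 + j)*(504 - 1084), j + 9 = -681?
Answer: 8744384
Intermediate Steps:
j = -690 (j = -9 - 681 = -690)
U = 3514784 (U = -16 + 4*((-825 - 690)*(504 - 1084)) = -16 + 4*(-1515*(-580)) = -16 + 4*878700 = -16 + 3514800 = 3514784)
B(r, p) = -684 + 2*p (B(r, p) = (-684 + p) + p = -684 + 2*p)
B(226, U) - 1*(-1715500) = (-684 + 2*3514784) - 1*(-1715500) = (-684 + 7029568) + 1715500 = 7028884 + 1715500 = 8744384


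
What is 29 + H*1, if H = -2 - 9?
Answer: 18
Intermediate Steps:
H = -11
29 + H*1 = 29 - 11*1 = 29 - 11 = 18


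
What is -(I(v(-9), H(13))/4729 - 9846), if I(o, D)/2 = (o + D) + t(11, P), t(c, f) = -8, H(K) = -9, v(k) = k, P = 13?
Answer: 46561786/4729 ≈ 9846.0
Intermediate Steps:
I(o, D) = -16 + 2*D + 2*o (I(o, D) = 2*((o + D) - 8) = 2*((D + o) - 8) = 2*(-8 + D + o) = -16 + 2*D + 2*o)
-(I(v(-9), H(13))/4729 - 9846) = -((-16 + 2*(-9) + 2*(-9))/4729 - 9846) = -((-16 - 18 - 18)*(1/4729) - 9846) = -(-52*1/4729 - 9846) = -(-52/4729 - 9846) = -1*(-46561786/4729) = 46561786/4729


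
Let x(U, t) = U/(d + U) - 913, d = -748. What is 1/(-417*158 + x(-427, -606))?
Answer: -1175/78488398 ≈ -1.4970e-5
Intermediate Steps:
x(U, t) = -913 + U/(-748 + U) (x(U, t) = U/(-748 + U) - 913 = -913 + U/(-748 + U))
1/(-417*158 + x(-427, -606)) = 1/(-417*158 + 4*(170731 - 228*(-427))/(-748 - 427)) = 1/(-65886 + 4*(170731 + 97356)/(-1175)) = 1/(-65886 + 4*(-1/1175)*268087) = 1/(-65886 - 1072348/1175) = 1/(-78488398/1175) = -1175/78488398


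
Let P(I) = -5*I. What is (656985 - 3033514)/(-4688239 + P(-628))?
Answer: 2376529/4685099 ≈ 0.50725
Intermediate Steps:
(656985 - 3033514)/(-4688239 + P(-628)) = (656985 - 3033514)/(-4688239 - 5*(-628)) = -2376529/(-4688239 + 3140) = -2376529/(-4685099) = -2376529*(-1/4685099) = 2376529/4685099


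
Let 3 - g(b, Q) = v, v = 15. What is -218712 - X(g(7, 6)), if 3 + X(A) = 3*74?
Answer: -218931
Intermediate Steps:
g(b, Q) = -12 (g(b, Q) = 3 - 1*15 = 3 - 15 = -12)
X(A) = 219 (X(A) = -3 + 3*74 = -3 + 222 = 219)
-218712 - X(g(7, 6)) = -218712 - 1*219 = -218712 - 219 = -218931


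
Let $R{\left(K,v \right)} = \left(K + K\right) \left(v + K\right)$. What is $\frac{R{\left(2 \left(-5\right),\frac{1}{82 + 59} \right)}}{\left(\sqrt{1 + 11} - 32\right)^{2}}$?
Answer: $\frac{7045}{141 \left(16 - \sqrt{3}\right)^{2}} \approx 0.24544$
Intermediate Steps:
$R{\left(K,v \right)} = 2 K \left(K + v\right)$
$\frac{R{\left(2 \left(-5\right),\frac{1}{82 + 59} \right)}}{\left(\sqrt{1 + 11} - 32\right)^{2}} = \frac{2 \cdot 2 \left(-5\right) \left(2 \left(-5\right) + \frac{1}{82 + 59}\right)}{\left(\sqrt{1 + 11} - 32\right)^{2}} = \frac{2 \left(-10\right) \left(-10 + \frac{1}{141}\right)}{\left(\sqrt{12} - 32\right)^{2}} = \frac{2 \left(-10\right) \left(-10 + \frac{1}{141}\right)}{\left(2 \sqrt{3} - 32\right)^{2}} = \frac{2 \left(-10\right) \left(- \frac{1409}{141}\right)}{\left(-32 + 2 \sqrt{3}\right)^{2}} = \frac{28180}{141 \left(-32 + 2 \sqrt{3}\right)^{2}}$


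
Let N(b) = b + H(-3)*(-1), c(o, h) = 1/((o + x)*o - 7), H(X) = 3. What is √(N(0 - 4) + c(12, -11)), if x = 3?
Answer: 11*I*√1730/173 ≈ 2.6447*I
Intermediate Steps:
c(o, h) = 1/(-7 + o*(3 + o)) (c(o, h) = 1/((o + 3)*o - 7) = 1/((3 + o)*o - 7) = 1/(o*(3 + o) - 7) = 1/(-7 + o*(3 + o)))
N(b) = -3 + b (N(b) = b + 3*(-1) = b - 3 = -3 + b)
√(N(0 - 4) + c(12, -11)) = √((-3 + (0 - 4)) + 1/(-7 + 12² + 3*12)) = √((-3 - 4) + 1/(-7 + 144 + 36)) = √(-7 + 1/173) = √(-1210/173) = 11*I*√1730/173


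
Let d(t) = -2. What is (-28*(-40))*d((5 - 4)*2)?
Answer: -2240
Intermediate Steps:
(-28*(-40))*d((5 - 4)*2) = -28*(-40)*(-2) = 1120*(-2) = -2240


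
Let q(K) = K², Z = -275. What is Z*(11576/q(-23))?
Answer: -3183400/529 ≈ -6017.8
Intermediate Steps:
Z*(11576/q(-23)) = -3183400/((-23)²) = -3183400/529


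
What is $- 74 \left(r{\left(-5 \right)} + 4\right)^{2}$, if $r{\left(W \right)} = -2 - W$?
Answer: $-3626$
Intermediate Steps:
$- 74 \left(r{\left(-5 \right)} + 4\right)^{2} = - 74 \left(\left(-2 - -5\right) + 4\right)^{2} = - 74 \left(\left(-2 + 5\right) + 4\right)^{2} = - 74 \left(3 + 4\right)^{2} = - 74 \cdot 7^{2} = \left(-74\right) 49 = -3626$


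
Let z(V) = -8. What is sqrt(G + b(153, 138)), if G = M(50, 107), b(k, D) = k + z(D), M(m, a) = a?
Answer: 6*sqrt(7) ≈ 15.875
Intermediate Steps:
b(k, D) = -8 + k (b(k, D) = k - 8 = -8 + k)
G = 107
sqrt(G + b(153, 138)) = sqrt(107 + (-8 + 153)) = sqrt(107 + 145) = sqrt(252) = 6*sqrt(7)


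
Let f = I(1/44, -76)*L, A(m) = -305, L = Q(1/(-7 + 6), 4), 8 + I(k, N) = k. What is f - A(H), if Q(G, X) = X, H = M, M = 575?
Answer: 3004/11 ≈ 273.09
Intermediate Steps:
I(k, N) = -8 + k
H = 575
L = 4
f = -351/11 (f = (-8 + 1/44)*4 = -351/44*4 = -351/11 ≈ -31.909)
f - A(H) = -351/11 - 1*(-305) = -351/11 + 305 = 3004/11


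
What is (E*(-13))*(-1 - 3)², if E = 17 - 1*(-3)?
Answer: -4160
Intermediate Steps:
E = 20 (E = 17 + 3 = 20)
(E*(-13))*(-1 - 3)² = (20*(-13))*(-1 - 3)² = -260*(-4)² = -260*16 = -4160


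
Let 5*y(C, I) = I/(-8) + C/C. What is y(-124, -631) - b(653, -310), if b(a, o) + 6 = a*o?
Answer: 8098079/40 ≈ 2.0245e+5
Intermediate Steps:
b(a, o) = -6 + a*o
y(C, I) = 1/5 - I/40 (y(C, I) = (I/(-8) + C/C)/5 = (I*(-1/8) + 1)/5 = (-I/8 + 1)/5 = (1 - I/8)/5 = 1/5 - I/40)
y(-124, -631) - b(653, -310) = (1/5 - 1/40*(-631)) - (-6 + 653*(-310)) = (1/5 + 631/40) - (-6 - 202430) = 639/40 - 1*(-202436) = 639/40 + 202436 = 8098079/40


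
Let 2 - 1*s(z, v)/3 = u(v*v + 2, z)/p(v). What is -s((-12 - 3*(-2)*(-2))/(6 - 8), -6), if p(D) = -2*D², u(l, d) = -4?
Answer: -35/6 ≈ -5.8333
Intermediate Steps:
s(z, v) = 6 - 6/v² (s(z, v) = 6 - (-12)/((-2*v²)) = 6 - (-12)*(-1/(2*v²)) = 6 - 6/v²)
-s((-12 - 3*(-2)*(-2))/(6 - 8), -6) = -(6 - 6/(-6)²) = -(6 - 6*1/36) = -(6 - ⅙) = -1*35/6 = -35/6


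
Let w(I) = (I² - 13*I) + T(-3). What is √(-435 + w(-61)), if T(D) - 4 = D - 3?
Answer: 3*√453 ≈ 63.851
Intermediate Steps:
T(D) = 1 + D (T(D) = 4 + (D - 3) = 4 + (-3 + D) = 1 + D)
w(I) = -2 + I² - 13*I (w(I) = (I² - 13*I) + (1 - 3) = (I² - 13*I) - 2 = -2 + I² - 13*I)
√(-435 + w(-61)) = √(-435 + (-2 + (-61)² - 13*(-61))) = √(-435 + (-2 + 3721 + 793)) = √(-435 + 4512) = √4077 = 3*√453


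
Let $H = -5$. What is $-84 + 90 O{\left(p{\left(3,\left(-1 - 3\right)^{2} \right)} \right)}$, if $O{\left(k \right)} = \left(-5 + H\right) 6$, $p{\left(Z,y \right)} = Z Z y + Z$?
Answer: $-5484$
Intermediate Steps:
$p{\left(Z,y \right)} = Z + y Z^{2}$ ($p{\left(Z,y \right)} = Z^{2} y + Z = y Z^{2} + Z = Z + y Z^{2}$)
$O{\left(k \right)} = -60$ ($O{\left(k \right)} = \left(-5 - 5\right) 6 = \left(-10\right) 6 = -60$)
$-84 + 90 O{\left(p{\left(3,\left(-1 - 3\right)^{2} \right)} \right)} = -84 + 90 \left(-60\right) = -84 - 5400 = -5484$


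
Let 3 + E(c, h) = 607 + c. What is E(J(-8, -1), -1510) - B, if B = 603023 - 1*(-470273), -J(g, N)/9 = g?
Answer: -1072620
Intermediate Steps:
J(g, N) = -9*g
E(c, h) = 604 + c (E(c, h) = -3 + (607 + c) = 604 + c)
B = 1073296 (B = 603023 + 470273 = 1073296)
E(J(-8, -1), -1510) - B = (604 - 9*(-8)) - 1*1073296 = (604 + 72) - 1073296 = 676 - 1073296 = -1072620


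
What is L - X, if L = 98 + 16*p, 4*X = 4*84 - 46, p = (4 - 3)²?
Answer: 83/2 ≈ 41.500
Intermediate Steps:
p = 1 (p = 1² = 1)
X = 145/2 (X = (4*84 - 46)/4 = (336 - 46)/4 = (¼)*290 = 145/2 ≈ 72.500)
L = 114 (L = 98 + 16*1 = 98 + 16 = 114)
L - X = 114 - 1*145/2 = 114 - 145/2 = 83/2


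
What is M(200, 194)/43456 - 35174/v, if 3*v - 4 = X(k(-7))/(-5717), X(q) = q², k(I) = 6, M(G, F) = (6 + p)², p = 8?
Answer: -58517109589/2214704 ≈ -26422.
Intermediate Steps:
M(G, F) = 196 (M(G, F) = (6 + 8)² = 14² = 196)
v = 22832/17151 (v = 4/3 + (6²/(-5717))/3 = 4/3 + (36*(-1/5717))/3 = 4/3 + (⅓)*(-36/5717) = 4/3 - 12/5717 = 22832/17151 ≈ 1.3312)
M(200, 194)/43456 - 35174/v = 196/43456 - 35174/22832/17151 = 196*(1/43456) - 35174*17151/22832 = 7/1552 - 301634637/11416 = -58517109589/2214704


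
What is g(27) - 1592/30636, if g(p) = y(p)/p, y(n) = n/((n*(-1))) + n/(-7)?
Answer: -37292/160839 ≈ -0.23186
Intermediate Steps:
y(n) = -1 - n/7 (y(n) = n/((-n)) + n*(-⅐) = n*(-1/n) - n/7 = -1 - n/7)
g(p) = (-1 - p/7)/p
g(27) - 1592/30636 = (⅐)*(-7 - 1*27)/27 - 1592/30636 = (⅐)*(1/27)*(-7 - 27) - 1592*1/30636 = (⅐)*(1/27)*(-34) - 398/7659 = -34/189 - 398/7659 = -37292/160839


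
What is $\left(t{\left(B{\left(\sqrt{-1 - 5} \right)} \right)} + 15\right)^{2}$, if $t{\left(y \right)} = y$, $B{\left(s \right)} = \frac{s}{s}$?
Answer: $256$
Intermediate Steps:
$B{\left(s \right)} = 1$
$\left(t{\left(B{\left(\sqrt{-1 - 5} \right)} \right)} + 15\right)^{2} = \left(1 + 15\right)^{2} = 16^{2} = 256$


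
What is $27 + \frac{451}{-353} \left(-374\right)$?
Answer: $\frac{178205}{353} \approx 504.83$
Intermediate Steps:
$27 + \frac{451}{-353} \left(-374\right) = 27 + 451 \left(- \frac{1}{353}\right) \left(-374\right) = 27 - - \frac{168674}{353} = 27 + \frac{168674}{353} = \frac{178205}{353}$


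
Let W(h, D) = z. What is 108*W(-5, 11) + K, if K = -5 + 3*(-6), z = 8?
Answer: 841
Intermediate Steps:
W(h, D) = 8
K = -23 (K = -5 - 18 = -23)
108*W(-5, 11) + K = 108*8 - 23 = 864 - 23 = 841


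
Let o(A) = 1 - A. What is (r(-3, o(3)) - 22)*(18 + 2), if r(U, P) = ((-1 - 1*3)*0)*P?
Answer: -440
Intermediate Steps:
r(U, P) = 0 (r(U, P) = ((-1 - 3)*0)*P = (-4*0)*P = 0*P = 0)
(r(-3, o(3)) - 22)*(18 + 2) = (0 - 22)*(18 + 2) = -22*20 = -440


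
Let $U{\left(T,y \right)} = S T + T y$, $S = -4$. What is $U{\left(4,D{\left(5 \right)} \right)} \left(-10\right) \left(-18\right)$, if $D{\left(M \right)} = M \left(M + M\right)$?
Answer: $33120$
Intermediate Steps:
$D{\left(M \right)} = 2 M^{2}$ ($D{\left(M \right)} = M 2 M = 2 M^{2}$)
$U{\left(T,y \right)} = - 4 T + T y$
$U{\left(4,D{\left(5 \right)} \right)} \left(-10\right) \left(-18\right) = 4 \left(-4 + 2 \cdot 5^{2}\right) \left(-10\right) \left(-18\right) = 4 \left(-4 + 2 \cdot 25\right) \left(-10\right) \left(-18\right) = 4 \left(-4 + 50\right) \left(-10\right) \left(-18\right) = 4 \cdot 46 \left(-10\right) \left(-18\right) = 184 \left(-10\right) \left(-18\right) = \left(-1840\right) \left(-18\right) = 33120$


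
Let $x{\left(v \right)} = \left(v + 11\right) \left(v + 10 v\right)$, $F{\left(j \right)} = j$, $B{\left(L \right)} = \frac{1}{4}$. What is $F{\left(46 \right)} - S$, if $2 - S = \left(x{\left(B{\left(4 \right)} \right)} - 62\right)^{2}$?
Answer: $\frac{258273}{256} \approx 1008.9$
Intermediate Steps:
$B{\left(L \right)} = \frac{1}{4}$
$x{\left(v \right)} = 11 v \left(11 + v\right)$ ($x{\left(v \right)} = \left(11 + v\right) 11 v = 11 v \left(11 + v\right)$)
$S = - \frac{246497}{256}$ ($S = 2 - \left(11 \cdot \frac{1}{4} \left(11 + \frac{1}{4}\right) - 62\right)^{2} = 2 - \left(11 \cdot \frac{1}{4} \cdot \frac{45}{4} - 62\right)^{2} = 2 - \left(\frac{495}{16} - 62\right)^{2} = 2 - \left(- \frac{497}{16}\right)^{2} = 2 - \frac{247009}{256} = - \frac{246497}{256} \approx -962.88$)
$F{\left(46 \right)} - S = 46 - - \frac{246497}{256} = 46 + \frac{246497}{256} = \frac{258273}{256}$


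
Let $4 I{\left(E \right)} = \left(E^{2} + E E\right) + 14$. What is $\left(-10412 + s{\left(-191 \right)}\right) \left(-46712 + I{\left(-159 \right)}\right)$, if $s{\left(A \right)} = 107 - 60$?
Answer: $353114820$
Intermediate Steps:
$s{\left(A \right)} = 47$
$I{\left(E \right)} = \frac{7}{2} + \frac{E^{2}}{2}$ ($I{\left(E \right)} = \frac{\left(E^{2} + E E\right) + 14}{4} = \frac{\left(E^{2} + E^{2}\right) + 14}{4} = \frac{2 E^{2} + 14}{4} = \frac{14 + 2 E^{2}}{4} = \frac{7}{2} + \frac{E^{2}}{2}$)
$\left(-10412 + s{\left(-191 \right)}\right) \left(-46712 + I{\left(-159 \right)}\right) = \left(-10412 + 47\right) \left(-46712 + \left(\frac{7}{2} + \frac{\left(-159\right)^{2}}{2}\right)\right) = - 10365 \left(-46712 + \left(\frac{7}{2} + \frac{1}{2} \cdot 25281\right)\right) = - 10365 \left(-46712 + \left(\frac{7}{2} + \frac{25281}{2}\right)\right) = - 10365 \left(-46712 + 12644\right) = \left(-10365\right) \left(-34068\right) = 353114820$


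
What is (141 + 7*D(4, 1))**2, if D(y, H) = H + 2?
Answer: 26244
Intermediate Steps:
D(y, H) = 2 + H
(141 + 7*D(4, 1))**2 = (141 + 7*(2 + 1))**2 = (141 + 7*3)**2 = (141 + 21)**2 = 162**2 = 26244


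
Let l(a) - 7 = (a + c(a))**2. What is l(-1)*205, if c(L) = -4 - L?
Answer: 4715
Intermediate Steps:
l(a) = 23 (l(a) = 7 + (a + (-4 - a))**2 = 7 + (-4)**2 = 7 + 16 = 23)
l(-1)*205 = 23*205 = 4715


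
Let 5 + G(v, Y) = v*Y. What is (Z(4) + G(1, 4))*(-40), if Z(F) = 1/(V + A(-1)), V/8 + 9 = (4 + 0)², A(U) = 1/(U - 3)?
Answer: 8760/223 ≈ 39.283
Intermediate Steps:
A(U) = 1/(-3 + U)
V = 56 (V = -72 + 8*(4 + 0)² = -72 + 8*4² = -72 + 8*16 = -72 + 128 = 56)
Z(F) = 4/223 (Z(F) = 1/(56 + 1/(-3 - 1)) = 1/(56 + 1/(-4)) = 1/(56 - ¼) = 1/(223/4) = 4/223)
G(v, Y) = -5 + Y*v (G(v, Y) = -5 + v*Y = -5 + Y*v)
(Z(4) + G(1, 4))*(-40) = (4/223 + (-5 + 4*1))*(-40) = (4/223 + (-5 + 4))*(-40) = (4/223 - 1)*(-40) = -219/223*(-40) = 8760/223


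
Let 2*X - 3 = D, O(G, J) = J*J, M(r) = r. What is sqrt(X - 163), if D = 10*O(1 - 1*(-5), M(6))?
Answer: sqrt(74)/2 ≈ 4.3012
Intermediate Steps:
O(G, J) = J**2
D = 360 (D = 10*6**2 = 10*36 = 360)
X = 363/2 (X = 3/2 + (1/2)*360 = 3/2 + 180 = 363/2 ≈ 181.50)
sqrt(X - 163) = sqrt(363/2 - 163) = sqrt(37/2) = sqrt(74)/2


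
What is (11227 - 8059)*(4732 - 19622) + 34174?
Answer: -47137346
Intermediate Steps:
(11227 - 8059)*(4732 - 19622) + 34174 = 3168*(-14890) + 34174 = -47171520 + 34174 = -47137346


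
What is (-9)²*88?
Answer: 7128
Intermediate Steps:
(-9)²*88 = 81*88 = 7128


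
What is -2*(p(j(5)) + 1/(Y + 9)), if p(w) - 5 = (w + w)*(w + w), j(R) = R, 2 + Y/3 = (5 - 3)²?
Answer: -3152/15 ≈ -210.13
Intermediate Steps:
Y = 6 (Y = -6 + 3*(5 - 3)² = -6 + 3*2² = -6 + 3*4 = -6 + 12 = 6)
p(w) = 5 + 4*w² (p(w) = 5 + (w + w)*(w + w) = 5 + (2*w)*(2*w) = 5 + 4*w²)
-2*(p(j(5)) + 1/(Y + 9)) = -2*((5 + 4*5²) + 1/(6 + 9)) = -2*((5 + 4*25) + 1/15) = -2*((5 + 100) + 1/15) = -2*(105 + 1/15) = -2*1576/15 = -3152/15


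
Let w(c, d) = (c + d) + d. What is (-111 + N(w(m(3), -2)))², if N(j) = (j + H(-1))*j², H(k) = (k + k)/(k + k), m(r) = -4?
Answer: 312481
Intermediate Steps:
w(c, d) = c + 2*d
H(k) = 1 (H(k) = (2*k)/((2*k)) = (2*k)*(1/(2*k)) = 1)
N(j) = j²*(1 + j) (N(j) = (j + 1)*j² = (1 + j)*j² = j²*(1 + j))
(-111 + N(w(m(3), -2)))² = (-111 + (-4 + 2*(-2))²*(1 + (-4 + 2*(-2))))² = (-111 + (-4 - 4)²*(1 + (-4 - 4)))² = (-111 + (-8)²*(1 - 8))² = (-111 + 64*(-7))² = (-111 - 448)² = (-559)² = 312481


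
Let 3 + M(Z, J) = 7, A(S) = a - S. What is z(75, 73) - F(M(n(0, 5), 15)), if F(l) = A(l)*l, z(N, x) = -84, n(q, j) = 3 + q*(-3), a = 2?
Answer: -76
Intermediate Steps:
n(q, j) = 3 - 3*q
A(S) = 2 - S
M(Z, J) = 4 (M(Z, J) = -3 + 7 = 4)
F(l) = l*(2 - l) (F(l) = (2 - l)*l = l*(2 - l))
z(75, 73) - F(M(n(0, 5), 15)) = -84 - 4*(2 - 1*4) = -84 - 4*(2 - 4) = -84 - 4*(-2) = -84 - 1*(-8) = -84 + 8 = -76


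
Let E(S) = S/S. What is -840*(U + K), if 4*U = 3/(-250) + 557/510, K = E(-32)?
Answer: -453404/425 ≈ -1066.8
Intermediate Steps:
E(S) = 1
K = 1
U = 3443/12750 (U = (3/(-250) + 557/510)/4 = (3*(-1/250) + 557*(1/510))/4 = (-3/250 + 557/510)/4 = (¼)*(6886/6375) = 3443/12750 ≈ 0.27004)
-840*(U + K) = -840*(3443/12750 + 1) = -840*16193/12750 = -453404/425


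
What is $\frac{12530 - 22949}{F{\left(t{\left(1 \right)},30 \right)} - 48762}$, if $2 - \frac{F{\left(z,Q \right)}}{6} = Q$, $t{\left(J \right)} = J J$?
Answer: $\frac{3473}{16310} \approx 0.21294$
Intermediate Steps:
$t{\left(J \right)} = J^{2}$
$F{\left(z,Q \right)} = 12 - 6 Q$
$\frac{12530 - 22949}{F{\left(t{\left(1 \right)},30 \right)} - 48762} = \frac{12530 - 22949}{\left(12 - 180\right) - 48762} = - \frac{10419}{\left(12 - 180\right) - 48762} = - \frac{10419}{-168 - 48762} = - \frac{10419}{-48930} = \left(-10419\right) \left(- \frac{1}{48930}\right) = \frac{3473}{16310}$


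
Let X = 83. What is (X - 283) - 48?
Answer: -248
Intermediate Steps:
(X - 283) - 48 = (83 - 283) - 48 = -200 - 48 = -248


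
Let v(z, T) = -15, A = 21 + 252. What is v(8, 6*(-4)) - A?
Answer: -288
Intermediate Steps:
A = 273
v(8, 6*(-4)) - A = -15 - 1*273 = -15 - 273 = -288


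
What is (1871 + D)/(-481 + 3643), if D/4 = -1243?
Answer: -3101/3162 ≈ -0.98071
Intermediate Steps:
D = -4972 (D = 4*(-1243) = -4972)
(1871 + D)/(-481 + 3643) = (1871 - 4972)/(-481 + 3643) = -3101/3162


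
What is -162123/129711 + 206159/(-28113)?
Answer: -10432951316/1215521781 ≈ -8.5831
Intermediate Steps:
-162123/129711 + 206159/(-28113) = -162123*1/129711 + 206159*(-1/28113) = -54041/43237 - 206159/28113 = -10432951316/1215521781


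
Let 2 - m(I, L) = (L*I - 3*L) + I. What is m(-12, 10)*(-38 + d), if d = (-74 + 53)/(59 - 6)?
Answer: -333740/53 ≈ -6297.0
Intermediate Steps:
m(I, L) = 2 - I + 3*L - I*L (m(I, L) = 2 - ((L*I - 3*L) + I) = 2 - ((I*L - 3*L) + I) = 2 - ((-3*L + I*L) + I) = 2 - (I - 3*L + I*L) = 2 + (-I + 3*L - I*L) = 2 - I + 3*L - I*L)
d = -21/53 ≈ -0.39623
m(-12, 10)*(-38 + d) = (2 - 1*(-12) + 3*10 - 1*(-12)*10)*(-38 - 21/53) = (2 + 12 + 30 + 120)*(-2035/53) = 164*(-2035/53) = -333740/53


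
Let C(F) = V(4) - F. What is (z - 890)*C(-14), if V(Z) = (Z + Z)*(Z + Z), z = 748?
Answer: -11076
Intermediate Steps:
V(Z) = 4*Z² (V(Z) = (2*Z)*(2*Z) = 4*Z²)
C(F) = 64 - F (C(F) = 4*4² - F = 4*16 - F = 64 - F)
(z - 890)*C(-14) = (748 - 890)*(64 - 1*(-14)) = -142*(64 + 14) = -142*78 = -11076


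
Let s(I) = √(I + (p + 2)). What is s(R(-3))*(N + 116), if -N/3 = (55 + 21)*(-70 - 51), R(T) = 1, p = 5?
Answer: 55408*√2 ≈ 78359.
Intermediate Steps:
s(I) = √(7 + I) (s(I) = √(I + (5 + 2)) = √(I + 7) = √(7 + I))
N = 27588 (N = -3*(55 + 21)*(-70 - 51) = -228*(-121) = -3*(-9196) = 27588)
s(R(-3))*(N + 116) = √(7 + 1)*(27588 + 116) = √8*27704 = (2*√2)*27704 = 55408*√2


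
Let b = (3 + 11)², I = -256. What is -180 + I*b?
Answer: -50356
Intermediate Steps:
b = 196 (b = 14² = 196)
-180 + I*b = -180 - 256*196 = -180 - 50176 = -50356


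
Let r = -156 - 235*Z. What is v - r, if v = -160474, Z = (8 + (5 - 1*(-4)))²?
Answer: -92403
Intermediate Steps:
Z = 289 (Z = (8 + (5 + 4))² = (8 + 9)² = 17² = 289)
r = -68071 (r = -156 - 235*289 = -156 - 67915 = -68071)
v - r = -160474 - 1*(-68071) = -160474 + 68071 = -92403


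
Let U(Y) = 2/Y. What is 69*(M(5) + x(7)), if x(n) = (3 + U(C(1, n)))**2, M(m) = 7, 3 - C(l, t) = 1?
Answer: 1587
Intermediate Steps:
C(l, t) = 2 (C(l, t) = 3 - 1*1 = 3 - 1 = 2)
x(n) = 16 (x(n) = (3 + 2/2)**2 = (3 + 2*(1/2))**2 = (3 + 1)**2 = 4**2 = 16)
69*(M(5) + x(7)) = 69*(7 + 16) = 69*23 = 1587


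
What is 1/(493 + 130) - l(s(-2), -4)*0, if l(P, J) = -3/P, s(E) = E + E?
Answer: 1/623 ≈ 0.0016051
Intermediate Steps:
s(E) = 2*E
1/(493 + 130) - l(s(-2), -4)*0 = 1/(493 + 130) - (-3)/(2*(-2))*0 = 1/623 - (-3)/(-4)*0 = 1/623 - (-3)*(-1)/4*0 = 1/623 - 1*3/4*0 = 1/623 - 3/4*0 = 1/623 + 0 = 1/623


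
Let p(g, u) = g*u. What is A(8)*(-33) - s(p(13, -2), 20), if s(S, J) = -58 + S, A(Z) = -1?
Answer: 117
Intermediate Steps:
A(8)*(-33) - s(p(13, -2), 20) = -1*(-33) - (-58 + 13*(-2)) = 33 - (-58 - 26) = 33 - 1*(-84) = 33 + 84 = 117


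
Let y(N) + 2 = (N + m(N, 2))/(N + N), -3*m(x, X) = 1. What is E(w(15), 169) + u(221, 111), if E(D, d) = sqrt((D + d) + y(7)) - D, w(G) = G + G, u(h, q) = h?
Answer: 191 + sqrt(87087)/21 ≈ 205.05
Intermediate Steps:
m(x, X) = -1/3 (m(x, X) = -1/3*1 = -1/3)
y(N) = -2 + (-1/3 + N)/(2*N) (y(N) = -2 + (N - 1/3)/(N + N) = -2 + (-1/3 + N)/((2*N)) = -2 + (-1/3 + N)*(1/(2*N)) = -2 + (-1/3 + N)/(2*N))
w(G) = 2*G
E(D, d) = sqrt(-32/21 + D + d) - D (E(D, d) = sqrt((D + d) + (1/6)*(-1 - 9*7)/7) - D = sqrt((D + d) + (1/6)*(1/7)*(-1 - 63)) - D = sqrt((D + d) + (1/6)*(1/7)*(-64)) - D = sqrt((D + d) - 32/21) - D = sqrt(-32/21 + D + d) - D)
E(w(15), 169) + u(221, 111) = (-2*15 + sqrt(-672 + 441*(2*15) + 441*169)/21) + 221 = (-1*30 + sqrt(-672 + 441*30 + 74529)/21) + 221 = (-30 + sqrt(-672 + 13230 + 74529)/21) + 221 = (-30 + sqrt(87087)/21) + 221 = 191 + sqrt(87087)/21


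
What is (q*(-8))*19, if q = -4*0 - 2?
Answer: 304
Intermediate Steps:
q = -2 (q = 0 - 2 = -2)
(q*(-8))*19 = -2*(-8)*19 = 16*19 = 304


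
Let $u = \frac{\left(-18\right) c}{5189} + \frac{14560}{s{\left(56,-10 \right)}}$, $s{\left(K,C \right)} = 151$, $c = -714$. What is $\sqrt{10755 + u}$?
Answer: $\frac{\sqrt{6663571725112543}}{783539} \approx 104.18$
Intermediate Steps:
$u = \frac{77492492}{783539}$ ($u = \frac{\left(-18\right) \left(-714\right)}{5189} + \frac{14560}{151} = 12852 \cdot \frac{1}{5189} + 14560 \cdot \frac{1}{151} = \frac{12852}{5189} + \frac{14560}{151} = \frac{77492492}{783539} \approx 98.901$)
$\sqrt{10755 + u} = \sqrt{10755 + \frac{77492492}{783539}} = \sqrt{\frac{8504454437}{783539}} = \frac{\sqrt{6663571725112543}}{783539}$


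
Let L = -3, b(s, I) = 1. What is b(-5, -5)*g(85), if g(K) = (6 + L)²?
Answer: 9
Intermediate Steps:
g(K) = 9 (g(K) = (6 - 3)² = 3² = 9)
b(-5, -5)*g(85) = 1*9 = 9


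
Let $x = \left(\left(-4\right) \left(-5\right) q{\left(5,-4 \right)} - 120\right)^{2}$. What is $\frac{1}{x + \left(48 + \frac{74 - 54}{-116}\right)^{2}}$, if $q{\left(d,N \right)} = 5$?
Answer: $\frac{841}{2260169} \approx 0.0003721$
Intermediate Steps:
$x = 400$ ($x = \left(\left(-4\right) \left(-5\right) 5 - 120\right)^{2} = \left(20 \cdot 5 - 120\right)^{2} = \left(100 - 120\right)^{2} = \left(-20\right)^{2} = 400$)
$\frac{1}{x + \left(48 + \frac{74 - 54}{-116}\right)^{2}} = \frac{1}{400 + \left(48 + \frac{74 - 54}{-116}\right)^{2}} = \frac{1}{400 + \left(48 + 20 \left(- \frac{1}{116}\right)\right)^{2}} = \frac{1}{400 + \left(48 - \frac{5}{29}\right)^{2}} = \frac{1}{400 + \left(\frac{1387}{29}\right)^{2}} = \frac{1}{400 + \frac{1923769}{841}} = \frac{1}{\frac{2260169}{841}} = \frac{841}{2260169}$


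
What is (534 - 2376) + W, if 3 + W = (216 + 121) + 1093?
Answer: -415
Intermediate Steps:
W = 1427 (W = -3 + ((216 + 121) + 1093) = -3 + (337 + 1093) = -3 + 1430 = 1427)
(534 - 2376) + W = (534 - 2376) + 1427 = -1842 + 1427 = -415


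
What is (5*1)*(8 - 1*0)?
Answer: 40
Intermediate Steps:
(5*1)*(8 - 1*0) = 5*(8 + 0) = 5*8 = 40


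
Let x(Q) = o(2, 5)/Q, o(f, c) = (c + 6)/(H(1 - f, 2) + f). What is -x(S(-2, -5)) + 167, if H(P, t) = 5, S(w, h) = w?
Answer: 2349/14 ≈ 167.79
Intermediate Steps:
o(f, c) = (6 + c)/(5 + f) (o(f, c) = (c + 6)/(5 + f) = (6 + c)/(5 + f))
x(Q) = 11/(7*Q) (x(Q) = ((6 + 5)/(5 + 2))/Q = (11/7)/Q = ((⅐)*11)/Q = 11/(7*Q))
-x(S(-2, -5)) + 167 = -11/(7*(-2)) + 167 = -11*(-1)/(7*2) + 167 = -1*(-11/14) + 167 = 11/14 + 167 = 2349/14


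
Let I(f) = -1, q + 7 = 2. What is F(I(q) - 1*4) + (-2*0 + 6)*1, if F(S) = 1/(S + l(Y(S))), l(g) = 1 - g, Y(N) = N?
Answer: 7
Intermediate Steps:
q = -5 (q = -7 + 2 = -5)
F(S) = 1 (F(S) = 1/(S + (1 - S)) = 1/1 = 1)
F(I(q) - 1*4) + (-2*0 + 6)*1 = 1 + (-2*0 + 6)*1 = 1 + (0 + 6)*1 = 1 + 6*1 = 1 + 6 = 7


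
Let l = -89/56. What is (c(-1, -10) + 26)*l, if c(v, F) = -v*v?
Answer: -2225/56 ≈ -39.732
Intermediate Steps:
c(v, F) = -v**2
l = -89/56 (l = -89*1/56 = -89/56 ≈ -1.5893)
(c(-1, -10) + 26)*l = (-1*(-1)**2 + 26)*(-89/56) = (-1*1 + 26)*(-89/56) = (-1 + 26)*(-89/56) = 25*(-89/56) = -2225/56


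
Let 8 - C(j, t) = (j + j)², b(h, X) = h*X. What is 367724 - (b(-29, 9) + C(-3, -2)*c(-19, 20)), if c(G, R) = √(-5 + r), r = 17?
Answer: 367985 + 56*√3 ≈ 3.6808e+5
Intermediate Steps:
c(G, R) = 2*√3 (c(G, R) = √(-5 + 17) = √12 = 2*√3)
b(h, X) = X*h
C(j, t) = 8 - 4*j² (C(j, t) = 8 - (j + j)² = 8 - (2*j)² = 8 - 4*j²)
367724 - (b(-29, 9) + C(-3, -2)*c(-19, 20)) = 367724 - (9*(-29) + (8 - 4*(-3)²)*(2*√3)) = 367724 - (-261 + (8 - 4*9)*(2*√3)) = 367724 - (-261 + (8 - 36)*(2*√3)) = 367724 - (-261 - 56*√3) = 367724 + (261 + 56*√3) = 367985 + 56*√3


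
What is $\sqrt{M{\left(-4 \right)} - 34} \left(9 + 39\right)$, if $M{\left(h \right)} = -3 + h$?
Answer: $48 i \sqrt{41} \approx 307.35 i$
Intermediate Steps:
$\sqrt{M{\left(-4 \right)} - 34} \left(9 + 39\right) = \sqrt{\left(-3 - 4\right) - 34} \left(9 + 39\right) = \sqrt{-7 - 34} \cdot 48 = \sqrt{-41} \cdot 48 = i \sqrt{41} \cdot 48 = 48 i \sqrt{41}$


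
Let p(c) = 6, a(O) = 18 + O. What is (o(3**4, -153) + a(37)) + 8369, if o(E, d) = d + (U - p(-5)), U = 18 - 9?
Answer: 8274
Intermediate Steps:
U = 9
o(E, d) = 3 + d (o(E, d) = d + (9 - 1*6) = d + (9 - 6) = d + 3 = 3 + d)
(o(3**4, -153) + a(37)) + 8369 = ((3 - 153) + (18 + 37)) + 8369 = (-150 + 55) + 8369 = -95 + 8369 = 8274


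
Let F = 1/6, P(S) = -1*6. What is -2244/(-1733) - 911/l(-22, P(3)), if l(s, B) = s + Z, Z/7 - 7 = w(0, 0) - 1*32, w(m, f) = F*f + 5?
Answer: 1942291/280746 ≈ 6.9183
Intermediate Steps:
P(S) = -6
F = ⅙ ≈ 0.16667
w(m, f) = 5 + f/6 (w(m, f) = f/6 + 5 = 5 + f/6)
Z = -140 (Z = 49 + 7*((5 + (⅙)*0) - 1*32) = 49 + 7*((5 + 0) - 32) = 49 + 7*(5 - 32) = 49 + 7*(-27) = 49 - 189 = -140)
l(s, B) = -140 + s (l(s, B) = s - 140 = -140 + s)
-2244/(-1733) - 911/l(-22, P(3)) = -2244/(-1733) - 911/(-140 - 22) = -2244*(-1/1733) - 911/(-162) = 2244/1733 - 911*(-1/162) = 2244/1733 + 911/162 = 1942291/280746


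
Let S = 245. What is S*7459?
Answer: 1827455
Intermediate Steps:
S*7459 = 245*7459 = 1827455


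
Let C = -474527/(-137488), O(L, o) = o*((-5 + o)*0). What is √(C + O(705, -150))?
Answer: √4077610511/34372 ≈ 1.8578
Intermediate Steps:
O(L, o) = 0 (O(L, o) = o*0 = 0)
C = 474527/137488 (C = -474527*(-1/137488) = 474527/137488 ≈ 3.4514)
√(C + O(705, -150)) = √(474527/137488 + 0) = √(474527/137488) = √4077610511/34372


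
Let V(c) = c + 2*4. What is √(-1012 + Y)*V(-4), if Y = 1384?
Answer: 8*√93 ≈ 77.149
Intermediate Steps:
V(c) = 8 + c (V(c) = c + 8 = 8 + c)
√(-1012 + Y)*V(-4) = √(-1012 + 1384)*(8 - 4) = √372*4 = (2*√93)*4 = 8*√93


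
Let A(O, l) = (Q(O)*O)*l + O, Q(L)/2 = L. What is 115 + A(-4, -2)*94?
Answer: -6277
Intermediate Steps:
Q(L) = 2*L
A(O, l) = O + 2*l*O² (A(O, l) = ((2*O)*O)*l + O = (2*O²)*l + O = 2*l*O² + O = O + 2*l*O²)
115 + A(-4, -2)*94 = 115 - 4*(1 + 2*(-4)*(-2))*94 = 115 - 4*(1 + 16)*94 = 115 - 4*17*94 = 115 - 68*94 = 115 - 6392 = -6277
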